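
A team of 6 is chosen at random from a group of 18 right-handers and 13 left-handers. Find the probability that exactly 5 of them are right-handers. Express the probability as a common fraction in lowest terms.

The sample space is all 6-subsets of the 31: C(31,6) = 736281.
Selections with exactly 5 right-handers: choose 5 of the 18 right-handers and 1 of the 13 left-handers, C(18,5)·C(13,1) = 8568·13 = 111384.
Probability = 111384/736281 = 136/899.

136/899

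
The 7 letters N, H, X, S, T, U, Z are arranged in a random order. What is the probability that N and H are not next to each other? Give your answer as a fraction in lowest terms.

There are 7! = 5040 arrangements.
Arrangements with N and H adjacent: 2·6! = 1440.
So not adjacent: 5040 − 1440 = 3600, probability 3600/5040 = 5/7.

5/7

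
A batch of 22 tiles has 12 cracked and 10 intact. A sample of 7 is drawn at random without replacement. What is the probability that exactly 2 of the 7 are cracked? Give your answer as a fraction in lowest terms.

There are C(22,7) = 170544 ways to choose 7 from 22.
Selections with exactly 2 cracked: choose 2 of the 12 cracked and 5 of the 10 intact, C(12,2)·C(10,5) = 66·252 = 16632.
Probability = 16632/170544 = 63/646.

63/646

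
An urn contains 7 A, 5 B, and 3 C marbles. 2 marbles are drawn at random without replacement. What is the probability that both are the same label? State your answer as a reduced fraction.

34/105

There are C(15,2) = 105 ways to draw 2 marbles.
All same label: C(7,2) + C(5,2) + C(3,2) = 21 + 10 + 3 = 34.
Probability = 34/105.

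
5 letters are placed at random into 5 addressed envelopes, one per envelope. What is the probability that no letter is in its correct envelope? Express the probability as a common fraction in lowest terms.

There are 5! = 120 assignments.
By inclusion-exclusion, assignments with no fixed points: C(5,0)·5! − C(5,1)·4! + C(5,2)·3! − C(5,3)·2! + C(5,4)·1! − C(5,5)·0! = 44.
Probability = 44/120 = 11/30.

11/30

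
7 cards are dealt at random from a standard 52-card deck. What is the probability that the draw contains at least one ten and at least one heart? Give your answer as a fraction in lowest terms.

There are C(52,7) = 133784560 possible draws.
By inclusion-exclusion on the complements, draws missing all tens or all hearts: C(48,7) + C(39,7) − C(36,7) = 73629072 + 15380937 − 8347680 = 80662329.
So draws with at least one of each: 133784560 − 80662329 = 53122231, probability 53122231/133784560.

53122231/133784560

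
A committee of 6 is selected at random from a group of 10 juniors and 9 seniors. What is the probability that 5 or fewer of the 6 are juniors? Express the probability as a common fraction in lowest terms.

641/646

There are C(19,6) = 27132 ways to choose the 6.
Favorable selections (5 or fewer juniors): C(10,0)·C(9,6) + C(10,1)·C(9,5) + C(10,2)·C(9,4) + C(10,3)·C(9,3) + C(10,4)·C(9,2) + C(10,5)·C(9,1) = 84 + 1260 + 5670 + 10080 + 7560 + 2268 = 26922.
Probability = 26922/27132 = 641/646.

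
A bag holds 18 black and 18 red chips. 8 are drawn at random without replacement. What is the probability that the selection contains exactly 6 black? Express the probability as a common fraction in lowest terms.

4641/49445

The sample space is all 8-subsets of the 36: C(36,8) = 30260340.
Selections with exactly 6 black: choose 6 of the 18 black and 2 of the 18 red, C(18,6)·C(18,2) = 18564·153 = 2840292.
Probability = 2840292/30260340 = 4641/49445.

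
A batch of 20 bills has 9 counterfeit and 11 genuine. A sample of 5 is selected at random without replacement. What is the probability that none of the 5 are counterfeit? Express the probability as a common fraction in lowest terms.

There are C(20,5) = 15504 possible selections.
Selections with no counterfeit (all genuine): C(11,5) = 462.
Probability = 462/15504 = 77/2584.

77/2584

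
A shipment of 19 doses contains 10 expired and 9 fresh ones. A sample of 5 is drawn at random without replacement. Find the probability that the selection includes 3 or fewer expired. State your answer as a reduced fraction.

31/38

There are C(19,5) = 11628 ways to choose the 5.
Count the complement (more than 3 expired): C(10,4)·C(9,1) + C(10,5)·C(9,0) = 1890 + 252 = 2142.
Probability = 1 − 2142/11628 = 9486/11628 = 31/38.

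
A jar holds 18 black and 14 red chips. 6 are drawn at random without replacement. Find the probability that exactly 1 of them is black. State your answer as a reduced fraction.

Total number of selections: C(32,6) = 906192.
Selections with exactly 1 black: choose 1 of the 18 black and 5 of the 14 red, C(18,1)·C(14,5) = 18·2002 = 36036.
Probability = 36036/906192 = 143/3596.

143/3596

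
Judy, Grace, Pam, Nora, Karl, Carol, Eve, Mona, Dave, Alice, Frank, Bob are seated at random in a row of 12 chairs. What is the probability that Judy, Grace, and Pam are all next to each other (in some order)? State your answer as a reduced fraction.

1/22

There are 12! = 479001600 arrangements.
Treat the three as one block: 10! placements × 3! orders within the block = 3628800·6 = 21772800.
Probability = 21772800/479001600 = 1/22.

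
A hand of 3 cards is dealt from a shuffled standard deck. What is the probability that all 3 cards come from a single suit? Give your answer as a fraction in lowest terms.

22/425

There are C(52,3) = 22100 possible 3-card hands.
Hands of one suit: 4 suits × C(13,3) = 4·286 = 1144.
Probability = 1144/22100 = 22/425.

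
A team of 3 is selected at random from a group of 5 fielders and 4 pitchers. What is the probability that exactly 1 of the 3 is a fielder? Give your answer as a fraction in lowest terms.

There are C(9,3) = 84 ways to choose 3 from 9.
Selections with exactly 1 fielder: choose 1 of the 5 fielders and 2 of the 4 pitchers, C(5,1)·C(4,2) = 5·6 = 30.
Probability = 30/84 = 5/14.

5/14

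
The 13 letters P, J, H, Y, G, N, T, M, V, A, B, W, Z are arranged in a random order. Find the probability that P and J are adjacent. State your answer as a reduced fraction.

There are 13! = 6227020800 arrangements.
Treat P and J as a block: 12! arrangements of the blocks × 2 orders within the block = 2·479001600 = 958003200.
Probability = 958003200/6227020800 = 2/13.

2/13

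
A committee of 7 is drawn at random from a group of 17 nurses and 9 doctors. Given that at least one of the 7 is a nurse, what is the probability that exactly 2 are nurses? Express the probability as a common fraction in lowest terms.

Work in counts. Selections with at least one nurse: C(26,7) − C(9,7) = 657800 − 36 = 657764.
Of those, selections where exactly 2 are nurses: C(17,2)·C(9,5) = 136·126 = 17136.
Conditional probability = 17136/657764 = 252/9673.

252/9673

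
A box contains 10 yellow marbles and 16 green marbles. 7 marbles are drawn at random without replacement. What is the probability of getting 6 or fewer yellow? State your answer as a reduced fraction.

16442/16445

There are C(26,7) = 657800 ways to choose the 7.
The complement is exactly 7 yellow: C(10,7)·C(16,0) = 120.
Probability = 1 − 120/657800 = 657680/657800 = 16442/16445.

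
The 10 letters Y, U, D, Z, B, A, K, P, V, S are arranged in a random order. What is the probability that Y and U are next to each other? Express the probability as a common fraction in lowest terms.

1/5

There are 10! = 3628800 arrangements.
Treat Y and U as a block: 9! arrangements of the blocks × 2 orders within the block = 2·362880 = 725760.
Probability = 725760/3628800 = 1/5.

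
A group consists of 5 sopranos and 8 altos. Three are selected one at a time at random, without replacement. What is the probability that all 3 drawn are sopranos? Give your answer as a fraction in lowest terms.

Multiply the conditional probabilities at each draw: 5/13 · 4/12 · 3/11 = 60/1716 = 5/143.

5/143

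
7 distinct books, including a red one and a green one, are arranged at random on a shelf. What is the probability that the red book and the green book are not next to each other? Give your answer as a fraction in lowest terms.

There are 7! = 5040 arrangements.
Arrangements with the red book and the green book adjacent: 2·6! = 1440.
So not adjacent: 5040 − 1440 = 3600, probability 3600/5040 = 5/7.

5/7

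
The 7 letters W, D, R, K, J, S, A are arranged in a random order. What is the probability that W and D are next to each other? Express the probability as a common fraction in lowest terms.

2/7

There are 7! = 5040 arrangements.
Treat W and D as a block: 6! arrangements of the blocks × 2 orders within the block = 2·720 = 1440.
Probability = 1440/5040 = 2/7.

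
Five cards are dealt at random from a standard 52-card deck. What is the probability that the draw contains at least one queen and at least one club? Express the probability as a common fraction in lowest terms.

229297/866320

There are C(52,5) = 2598960 possible draws.
By inclusion-exclusion on the complements, draws missing all queens or all clubs: C(48,5) + C(39,5) − C(36,5) = 1712304 + 575757 − 376992 = 1911069.
So draws with at least one of each: 2598960 − 1911069 = 687891, probability 687891/2598960 = 229297/866320.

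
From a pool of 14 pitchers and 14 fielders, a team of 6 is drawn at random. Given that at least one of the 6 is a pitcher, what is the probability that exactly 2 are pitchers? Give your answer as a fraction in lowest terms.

Work in counts. Selections with at least one pitcher: C(28,6) − C(14,6) = 376740 − 3003 = 373737.
Of those, selections where exactly 2 are pitchers: C(14,2)·C(14,4) = 91·1001 = 91091.
Conditional probability = 91091/373737 = 1001/4107.

1001/4107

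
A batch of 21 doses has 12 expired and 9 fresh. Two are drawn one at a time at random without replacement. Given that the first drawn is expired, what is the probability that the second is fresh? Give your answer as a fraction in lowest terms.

After removing one expired, 20 remain: 11 expired and 9 fresh.
So the probability the next is fresh is 9/20.

9/20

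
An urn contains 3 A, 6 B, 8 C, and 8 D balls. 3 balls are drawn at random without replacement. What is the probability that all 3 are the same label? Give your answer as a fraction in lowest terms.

There are C(25,3) = 2300 ways to draw 3 balls.
All same label: C(3,3) + C(6,3) + C(8,3) + C(8,3) = 1 + 20 + 56 + 56 = 133.
Probability = 133/2300.

133/2300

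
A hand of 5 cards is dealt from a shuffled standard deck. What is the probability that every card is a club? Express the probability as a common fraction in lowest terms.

There are C(52,5) = 2598960 possible 5-card hands.
Hands that are all clubs: C(13,5) = 1287.
Probability = 1287/2598960 = 33/66640.

33/66640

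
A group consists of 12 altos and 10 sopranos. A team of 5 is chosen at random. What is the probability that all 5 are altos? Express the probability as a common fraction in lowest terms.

4/133

There are C(22,5) = 26334 possible selections.
Selections with all altos: C(12,5) = 792.
Probability = 792/26334 = 4/133.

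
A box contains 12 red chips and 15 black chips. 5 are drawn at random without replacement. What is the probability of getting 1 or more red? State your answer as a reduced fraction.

1993/2070

There are C(27,5) = 80730 ways to choose the 5.
The complement is all 5 are black: C(15,5) = 3003.
Probability = 1 − 3003/80730 = 77727/80730 = 1993/2070.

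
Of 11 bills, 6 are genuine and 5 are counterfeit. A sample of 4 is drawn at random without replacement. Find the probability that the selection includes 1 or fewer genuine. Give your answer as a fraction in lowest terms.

13/66

There are C(11,4) = 330 ways to choose the 4.
Favorable selections (1 or fewer genuine): C(6,0)·C(5,4) + C(6,1)·C(5,3) = 5 + 60 = 65.
Probability = 65/330 = 13/66.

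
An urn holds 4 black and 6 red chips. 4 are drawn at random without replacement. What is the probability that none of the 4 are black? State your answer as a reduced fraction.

There are C(10,4) = 210 possible selections.
Selections with no black (all red): C(6,4) = 15.
Probability = 15/210 = 1/14.

1/14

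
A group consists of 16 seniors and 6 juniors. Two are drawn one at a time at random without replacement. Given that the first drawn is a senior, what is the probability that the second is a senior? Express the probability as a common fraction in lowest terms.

After removing one senior, 21 remain: 15 seniors and 6 juniors.
So the probability the next is a senior is 15/21 = 5/7.

5/7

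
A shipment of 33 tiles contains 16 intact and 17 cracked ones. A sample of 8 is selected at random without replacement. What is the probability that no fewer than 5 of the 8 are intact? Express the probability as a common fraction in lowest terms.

Total selections: C(33,8) = 13884156.
Favorable selections (no fewer than 5 intact): C(16,5)·C(17,3) + C(16,6)·C(17,2) + C(16,7)·C(17,1) + C(16,8)·C(17,0) = 2970240 + 1089088 + 194480 + 12870 = 4266678.
Probability = 4266678/13884156 = 54701/178002.

54701/178002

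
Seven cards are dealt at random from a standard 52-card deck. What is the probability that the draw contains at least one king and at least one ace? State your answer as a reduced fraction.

There are C(52,7) = 133784560 possible draws.
By inclusion-exclusion on the complements, draws missing all kings or all aces: C(48,7) + C(48,7) − C(44,7) = 73629072 + 73629072 − 38320568 = 108937576.
So draws with at least one of each: 133784560 − 108937576 = 24846984, probability 24846984/133784560 = 3105873/16723070.

3105873/16723070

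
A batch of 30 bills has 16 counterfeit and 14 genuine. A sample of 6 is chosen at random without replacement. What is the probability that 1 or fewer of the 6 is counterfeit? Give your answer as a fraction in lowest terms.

Total selections: C(30,6) = 593775.
Favorable selections (1 or fewer counterfeit): C(16,0)·C(14,6) + C(16,1)·C(14,5) = 3003 + 32032 = 35035.
Probability = 35035/593775 = 77/1305.

77/1305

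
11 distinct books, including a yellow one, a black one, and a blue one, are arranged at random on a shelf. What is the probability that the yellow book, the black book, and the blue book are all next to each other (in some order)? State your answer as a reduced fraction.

3/55

There are 11! = 39916800 arrangements.
Treat the three as one block: 9! placements × 3! orders within the block = 362880·6 = 2177280.
Probability = 2177280/39916800 = 3/55.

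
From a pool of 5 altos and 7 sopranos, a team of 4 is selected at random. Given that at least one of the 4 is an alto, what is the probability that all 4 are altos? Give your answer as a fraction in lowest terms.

1/92

Work in counts. Selections with at least one alto: C(12,4) − C(7,4) = 495 − 35 = 460.
Of those, selections where all 4 are altos: C(5,4) = 5.
Conditional probability = 5/460 = 1/92.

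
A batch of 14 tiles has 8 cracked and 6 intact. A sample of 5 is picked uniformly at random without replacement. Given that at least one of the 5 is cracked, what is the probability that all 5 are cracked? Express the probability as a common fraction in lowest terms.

14/499

Work in counts. Selections with at least one cracked: C(14,5) − C(6,5) = 2002 − 6 = 1996.
Of those, selections where all 5 are cracked: C(8,5) = 56.
Conditional probability = 56/1996 = 14/499.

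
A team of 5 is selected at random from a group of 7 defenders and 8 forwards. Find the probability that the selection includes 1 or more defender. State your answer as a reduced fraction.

421/429

Total selections: C(15,5) = 3003.
The complement is all 5 are forwards: C(8,5) = 56.
Probability = 1 − 56/3003 = 2947/3003 = 421/429.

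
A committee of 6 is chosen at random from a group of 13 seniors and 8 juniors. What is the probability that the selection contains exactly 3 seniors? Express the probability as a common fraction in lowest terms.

There are C(21,6) = 54264 ways to choose 6 from 21.
Selections with exactly 3 seniors: choose 3 of the 13 seniors and 3 of the 8 juniors, C(13,3)·C(8,3) = 286·56 = 16016.
Probability = 16016/54264 = 286/969.

286/969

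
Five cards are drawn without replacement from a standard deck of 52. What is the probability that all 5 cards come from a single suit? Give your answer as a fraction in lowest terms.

33/16660

There are C(52,5) = 2598960 possible 5-card hands.
Hands of one suit: 4 suits × C(13,5) = 4·1287 = 5148.
Probability = 5148/2598960 = 33/16660.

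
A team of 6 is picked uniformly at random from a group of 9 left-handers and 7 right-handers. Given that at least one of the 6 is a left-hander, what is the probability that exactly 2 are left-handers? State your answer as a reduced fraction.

20/127

Work in counts. Selections with at least one left-hander: C(16,6) − C(7,6) = 8008 − 7 = 8001.
Of those, selections where exactly 2 are left-handers: C(9,2)·C(7,4) = 36·35 = 1260.
Conditional probability = 1260/8001 = 20/127.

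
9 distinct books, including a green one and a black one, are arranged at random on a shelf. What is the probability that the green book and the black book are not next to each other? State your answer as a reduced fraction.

7/9

There are 9! = 362880 arrangements.
Arrangements with the green book and the black book adjacent: 2·8! = 80640.
So not adjacent: 362880 − 80640 = 282240, probability 282240/362880 = 7/9.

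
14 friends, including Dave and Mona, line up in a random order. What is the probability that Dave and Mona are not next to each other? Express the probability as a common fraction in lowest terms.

6/7

There are 14! = 87178291200 arrangements.
Arrangements with Dave and Mona adjacent: 2·13! = 12454041600.
So not adjacent: 87178291200 − 12454041600 = 74724249600, probability 74724249600/87178291200 = 6/7.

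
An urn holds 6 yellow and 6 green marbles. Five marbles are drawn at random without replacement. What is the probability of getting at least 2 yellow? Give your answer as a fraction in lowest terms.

29/33

Total selections: C(12,5) = 792.
Count the complement (fewer than 2 yellow): C(6,0)·C(6,5) + C(6,1)·C(6,4) = 6 + 90 = 96.
Probability = 1 − 96/792 = 696/792 = 29/33.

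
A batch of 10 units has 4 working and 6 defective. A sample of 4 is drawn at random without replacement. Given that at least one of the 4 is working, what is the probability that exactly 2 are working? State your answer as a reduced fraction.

Work in counts. Selections with at least one working: C(10,4) − C(6,4) = 210 − 15 = 195.
Of those, selections where exactly 2 are working: C(4,2)·C(6,2) = 6·15 = 90.
Conditional probability = 90/195 = 6/13.

6/13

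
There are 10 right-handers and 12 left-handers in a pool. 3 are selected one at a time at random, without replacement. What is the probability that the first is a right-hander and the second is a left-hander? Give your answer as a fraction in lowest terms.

Multiply the conditional probabilities at each draw: 10/22 · 12/21 = 120/462 = 20/77.

20/77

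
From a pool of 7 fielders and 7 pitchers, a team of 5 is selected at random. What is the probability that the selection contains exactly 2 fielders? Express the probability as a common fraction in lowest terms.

Total number of selections: C(14,5) = 2002.
Selections with exactly 2 fielders: choose 2 of the 7 fielders and 3 of the 7 pitchers, C(7,2)·C(7,3) = 21·35 = 735.
Probability = 735/2002 = 105/286.

105/286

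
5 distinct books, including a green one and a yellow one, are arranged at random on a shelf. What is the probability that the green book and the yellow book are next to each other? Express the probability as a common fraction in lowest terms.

There are 5! = 120 arrangements.
Treat the green book and the yellow book as a block: 4! arrangements of the blocks × 2 orders within the block = 2·24 = 48.
Probability = 48/120 = 2/5.

2/5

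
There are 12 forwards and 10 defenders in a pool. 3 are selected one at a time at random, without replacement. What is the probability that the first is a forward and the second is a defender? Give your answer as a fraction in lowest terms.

Multiply the conditional probabilities at each draw: 12/22 · 10/21 = 120/462 = 20/77.

20/77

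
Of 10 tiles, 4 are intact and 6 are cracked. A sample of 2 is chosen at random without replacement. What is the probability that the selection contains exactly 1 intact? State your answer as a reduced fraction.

Total number of selections: C(10,2) = 45.
Selections with exactly 1 intact: choose 1 of the 4 intact and 1 of the 6 cracked, C(4,1)·C(6,1) = 4·6 = 24.
Probability = 24/45 = 8/15.

8/15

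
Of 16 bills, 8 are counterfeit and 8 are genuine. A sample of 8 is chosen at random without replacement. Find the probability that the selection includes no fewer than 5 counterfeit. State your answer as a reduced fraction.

797/2574

Total selections: C(16,8) = 12870.
Favorable selections (no fewer than 5 counterfeit): C(8,5)·C(8,3) + C(8,6)·C(8,2) + C(8,7)·C(8,1) + C(8,8)·C(8,0) = 3136 + 784 + 64 + 1 = 3985.
Probability = 3985/12870 = 797/2574.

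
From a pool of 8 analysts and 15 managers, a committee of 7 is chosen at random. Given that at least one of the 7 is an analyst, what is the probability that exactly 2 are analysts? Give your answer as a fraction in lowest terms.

1274/3617

Work in counts. Selections with at least one analyst: C(23,7) − C(15,7) = 245157 − 6435 = 238722.
Of those, selections where exactly 2 are analysts: C(8,2)·C(15,5) = 28·3003 = 84084.
Conditional probability = 84084/238722 = 1274/3617.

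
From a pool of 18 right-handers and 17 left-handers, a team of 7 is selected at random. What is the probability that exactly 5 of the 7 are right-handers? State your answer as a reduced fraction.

8568/49445

There are C(35,7) = 6724520 ways to choose 7 from 35.
Selections with exactly 5 right-handers: choose 5 of the 18 right-handers and 2 of the 17 left-handers, C(18,5)·C(17,2) = 8568·136 = 1165248.
Probability = 1165248/6724520 = 8568/49445.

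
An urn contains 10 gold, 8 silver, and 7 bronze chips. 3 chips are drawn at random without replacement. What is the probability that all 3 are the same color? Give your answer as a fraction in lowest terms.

There are C(25,3) = 2300 ways to draw 3 chips.
All same color: C(10,3) + C(8,3) + C(7,3) = 120 + 56 + 35 = 211.
Probability = 211/2300.

211/2300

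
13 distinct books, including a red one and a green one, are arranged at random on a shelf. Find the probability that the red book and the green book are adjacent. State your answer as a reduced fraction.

There are 13! = 6227020800 arrangements.
Treat the red book and the green book as a block: 12! arrangements of the blocks × 2 orders within the block = 2·479001600 = 958003200.
Probability = 958003200/6227020800 = 2/13.

2/13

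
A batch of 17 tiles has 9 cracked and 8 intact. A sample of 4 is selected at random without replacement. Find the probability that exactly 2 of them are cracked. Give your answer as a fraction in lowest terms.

36/85

There are C(17,4) = 2380 ways to choose 4 from 17.
Selections with exactly 2 cracked: choose 2 of the 9 cracked and 2 of the 8 intact, C(9,2)·C(8,2) = 36·28 = 1008.
Probability = 1008/2380 = 36/85.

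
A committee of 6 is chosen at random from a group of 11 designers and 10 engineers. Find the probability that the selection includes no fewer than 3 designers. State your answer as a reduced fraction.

473/646

Total selections: C(21,6) = 54264.
Count the complement (fewer than 3 designers): C(11,0)·C(10,6) + C(11,1)·C(10,5) + C(11,2)·C(10,4) = 210 + 2772 + 11550 = 14532.
Probability = 1 − 14532/54264 = 39732/54264 = 473/646.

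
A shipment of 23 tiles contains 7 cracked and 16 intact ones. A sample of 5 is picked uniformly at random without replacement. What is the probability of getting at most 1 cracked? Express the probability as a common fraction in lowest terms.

There are C(23,5) = 33649 ways to choose the 5.
Favorable selections (at most 1 cracked): C(7,0)·C(16,5) + C(7,1)·C(16,4) = 4368 + 12740 = 17108.
Probability = 17108/33649 = 2444/4807.

2444/4807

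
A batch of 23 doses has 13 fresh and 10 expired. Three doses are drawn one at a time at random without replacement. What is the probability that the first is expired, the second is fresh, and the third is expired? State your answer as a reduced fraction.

Multiply the conditional probabilities at each draw: 10/23 · 13/22 · 9/21 = 1170/10626 = 195/1771.

195/1771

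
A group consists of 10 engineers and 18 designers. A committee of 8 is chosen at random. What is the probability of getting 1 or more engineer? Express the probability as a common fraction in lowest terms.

2381/2415

There are C(28,8) = 3108105 ways to choose the 8.
Favorable selections (1 or more engineer): C(10,1)·C(18,7) + C(10,2)·C(18,6) + C(10,3)·C(18,5) + C(10,4)·C(18,4) + C(10,5)·C(18,3) + C(10,6)·C(18,2) + C(10,7)·C(18,1) + C(10,8)·C(18,0) = 318240 + 835380 + 1028160 + 642600 + 205632 + 32130 + 2160 + 45 = 3064347.
Probability = 3064347/3108105 = 2381/2415.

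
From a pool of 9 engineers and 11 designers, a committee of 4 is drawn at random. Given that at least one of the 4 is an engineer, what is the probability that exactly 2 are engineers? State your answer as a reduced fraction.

Work in counts. Selections with at least one engineer: C(20,4) − C(11,4) = 4845 − 330 = 4515.
Of those, selections where exactly 2 are engineers: C(9,2)·C(11,2) = 36·55 = 1980.
Conditional probability = 1980/4515 = 132/301.

132/301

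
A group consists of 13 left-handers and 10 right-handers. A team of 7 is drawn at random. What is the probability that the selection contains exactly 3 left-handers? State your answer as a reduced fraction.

1820/7429

The sample space is all 7-subsets of the 23: C(23,7) = 245157.
Selections with exactly 3 left-handers: choose 3 of the 13 left-handers and 4 of the 10 right-handers, C(13,3)·C(10,4) = 286·210 = 60060.
Probability = 60060/245157 = 1820/7429.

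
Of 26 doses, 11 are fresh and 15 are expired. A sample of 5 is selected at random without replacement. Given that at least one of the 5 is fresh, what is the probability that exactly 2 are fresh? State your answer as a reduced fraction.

175/439

Work in counts. Selections with at least one fresh: C(26,5) − C(15,5) = 65780 − 3003 = 62777.
Of those, selections where exactly 2 are fresh: C(11,2)·C(15,3) = 55·455 = 25025.
Conditional probability = 25025/62777 = 175/439.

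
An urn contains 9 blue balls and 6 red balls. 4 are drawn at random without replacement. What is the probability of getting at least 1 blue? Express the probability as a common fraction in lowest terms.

90/91

There are C(15,4) = 1365 ways to choose the 4.
The complement is all 4 are red: C(6,4) = 15.
Probability = 1 − 15/1365 = 1350/1365 = 90/91.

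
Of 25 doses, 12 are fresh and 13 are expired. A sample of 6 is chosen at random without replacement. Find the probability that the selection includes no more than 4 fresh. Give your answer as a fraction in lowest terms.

Total selections: C(25,6) = 177100.
Favorable selections (no more than 4 fresh): C(12,0)·C(13,6) + C(12,1)·C(13,5) + C(12,2)·C(13,4) + C(12,3)·C(13,3) + C(12,4)·C(13,2) = 1716 + 15444 + 47190 + 62920 + 38610 = 165880.
Probability = 165880/177100 = 754/805.

754/805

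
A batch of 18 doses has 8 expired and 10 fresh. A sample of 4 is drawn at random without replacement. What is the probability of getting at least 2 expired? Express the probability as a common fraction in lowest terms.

21/34

There are C(18,4) = 3060 ways to choose the 4.
Count the complement (fewer than 2 expired): C(8,0)·C(10,4) + C(8,1)·C(10,3) = 210 + 960 = 1170.
Probability = 1 − 1170/3060 = 1890/3060 = 21/34.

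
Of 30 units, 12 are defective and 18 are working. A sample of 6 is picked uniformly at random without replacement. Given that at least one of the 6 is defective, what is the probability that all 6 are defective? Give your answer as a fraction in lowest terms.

44/27391

Work in counts. Selections with at least one defective: C(30,6) − C(18,6) = 593775 − 18564 = 575211.
Of those, selections where all 6 are defective: C(12,6) = 924.
Conditional probability = 924/575211 = 44/27391.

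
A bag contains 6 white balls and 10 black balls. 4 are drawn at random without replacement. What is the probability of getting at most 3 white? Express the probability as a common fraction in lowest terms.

Total selections: C(16,4) = 1820.
The complement is exactly 4 white: C(6,4)·C(10,0) = 15.
Probability = 1 − 15/1820 = 1805/1820 = 361/364.

361/364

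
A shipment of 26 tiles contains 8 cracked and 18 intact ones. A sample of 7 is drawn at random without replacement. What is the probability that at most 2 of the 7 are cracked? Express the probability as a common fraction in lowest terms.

There are C(26,7) = 657800 ways to choose the 7.
Favorable selections (at most 2 cracked): C(8,0)·C(18,7) + C(8,1)·C(18,6) + C(8,2)·C(18,5) = 31824 + 148512 + 239904 = 420240.
Probability = 420240/657800 = 10506/16445.

10506/16445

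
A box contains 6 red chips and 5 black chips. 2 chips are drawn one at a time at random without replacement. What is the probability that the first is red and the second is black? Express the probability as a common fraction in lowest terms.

3/11

Multiply the conditional probabilities at each draw: 6/11 · 5/10 = 30/110 = 3/11.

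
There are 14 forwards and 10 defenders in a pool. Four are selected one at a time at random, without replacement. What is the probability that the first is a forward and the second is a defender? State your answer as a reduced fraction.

35/138

Multiply the conditional probabilities at each draw: 14/24 · 10/23 = 140/552 = 35/138.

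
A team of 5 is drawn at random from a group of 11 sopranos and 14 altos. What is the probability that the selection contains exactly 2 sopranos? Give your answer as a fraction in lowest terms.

26/69

Total number of selections: C(25,5) = 53130.
Selections with exactly 2 sopranos: choose 2 of the 11 sopranos and 3 of the 14 altos, C(11,2)·C(14,3) = 55·364 = 20020.
Probability = 20020/53130 = 26/69.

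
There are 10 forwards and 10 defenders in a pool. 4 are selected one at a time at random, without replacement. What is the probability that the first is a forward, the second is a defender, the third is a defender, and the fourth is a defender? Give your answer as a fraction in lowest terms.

20/323

Multiply the conditional probabilities at each draw: 10/20 · 10/19 · 9/18 · 8/17 = 7200/116280 = 20/323.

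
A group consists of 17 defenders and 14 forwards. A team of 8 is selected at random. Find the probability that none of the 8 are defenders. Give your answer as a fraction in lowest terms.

There are C(31,8) = 7888725 possible selections.
Selections with no defenders (all forwards): C(14,8) = 3003.
Probability = 3003/7888725 = 77/202275.

77/202275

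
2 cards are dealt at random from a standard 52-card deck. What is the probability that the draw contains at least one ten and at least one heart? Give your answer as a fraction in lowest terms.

There are C(52,2) = 1326 possible draws.
By inclusion-exclusion on the complements, draws missing all tens or all hearts: C(48,2) + C(39,2) − C(36,2) = 1128 + 741 − 630 = 1239.
So draws with at least one of each: 1326 − 1239 = 87, probability 87/1326 = 29/442.

29/442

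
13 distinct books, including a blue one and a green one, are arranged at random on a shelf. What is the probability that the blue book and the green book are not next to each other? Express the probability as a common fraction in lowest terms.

11/13

There are 13! = 6227020800 arrangements.
Arrangements with the blue book and the green book adjacent: 2·12! = 958003200.
So not adjacent: 6227020800 − 958003200 = 5269017600, probability 5269017600/6227020800 = 11/13.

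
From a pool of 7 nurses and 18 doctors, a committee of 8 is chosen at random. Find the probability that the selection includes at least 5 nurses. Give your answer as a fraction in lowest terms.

81/4807

There are C(25,8) = 1081575 ways to choose the 8.
Favorable selections (at least 5 nurses): C(7,5)·C(18,3) + C(7,6)·C(18,2) + C(7,7)·C(18,1) = 17136 + 1071 + 18 = 18225.
Probability = 18225/1081575 = 81/4807.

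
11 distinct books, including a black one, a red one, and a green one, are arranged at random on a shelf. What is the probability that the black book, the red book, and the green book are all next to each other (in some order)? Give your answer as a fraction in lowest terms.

3/55

There are 11! = 39916800 arrangements.
Treat the three as one block: 9! placements × 3! orders within the block = 362880·6 = 2177280.
Probability = 2177280/39916800 = 3/55.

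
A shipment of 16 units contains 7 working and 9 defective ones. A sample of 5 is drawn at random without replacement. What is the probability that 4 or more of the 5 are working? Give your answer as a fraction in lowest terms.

Total selections: C(16,5) = 4368.
Favorable selections (4 or more working): C(7,4)·C(9,1) + C(7,5)·C(9,0) = 315 + 21 = 336.
Probability = 336/4368 = 1/13.

1/13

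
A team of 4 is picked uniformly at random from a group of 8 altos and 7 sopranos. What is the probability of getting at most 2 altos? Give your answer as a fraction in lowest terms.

43/65

There are C(15,4) = 1365 ways to choose the 4.
Count the complement (more than 2 altos): C(8,3)·C(7,1) + C(8,4)·C(7,0) = 392 + 70 = 462.
Probability = 1 − 462/1365 = 903/1365 = 43/65.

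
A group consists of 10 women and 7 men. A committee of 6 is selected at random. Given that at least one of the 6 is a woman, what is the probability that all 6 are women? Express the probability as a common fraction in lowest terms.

Work in counts. Selections with at least one woman: C(17,6) − C(7,6) = 12376 − 7 = 12369.
Of those, selections where all 6 are women: C(10,6) = 210.
Conditional probability = 210/12369 = 10/589.

10/589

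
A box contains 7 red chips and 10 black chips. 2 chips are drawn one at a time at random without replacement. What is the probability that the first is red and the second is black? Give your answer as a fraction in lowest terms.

Multiply the conditional probabilities at each draw: 7/17 · 10/16 = 70/272 = 35/136.

35/136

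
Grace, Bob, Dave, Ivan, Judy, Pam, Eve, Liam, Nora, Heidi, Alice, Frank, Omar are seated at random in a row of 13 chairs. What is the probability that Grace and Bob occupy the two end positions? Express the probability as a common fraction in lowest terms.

1/78

There are 13! = 6227020800 arrangements.
Place Grace and Bob at the ends in 2 ways, arrange the remaining 11 in 11! = 39916800 ways: 2·39916800 = 79833600.
Probability = 79833600/6227020800 = 1/78.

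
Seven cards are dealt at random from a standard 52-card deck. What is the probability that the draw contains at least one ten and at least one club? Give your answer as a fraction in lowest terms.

53122231/133784560

There are C(52,7) = 133784560 possible draws.
By inclusion-exclusion on the complements, draws missing all tens or all clubs: C(48,7) + C(39,7) − C(36,7) = 73629072 + 15380937 − 8347680 = 80662329.
So draws with at least one of each: 133784560 − 80662329 = 53122231, probability 53122231/133784560.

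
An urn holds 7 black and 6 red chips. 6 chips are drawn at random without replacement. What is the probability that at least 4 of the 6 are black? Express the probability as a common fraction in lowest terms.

329/858

There are C(13,6) = 1716 ways to choose the 6.
Favorable selections (at least 4 black): C(7,4)·C(6,2) + C(7,5)·C(6,1) + C(7,6)·C(6,0) = 525 + 126 + 7 = 658.
Probability = 658/1716 = 329/858.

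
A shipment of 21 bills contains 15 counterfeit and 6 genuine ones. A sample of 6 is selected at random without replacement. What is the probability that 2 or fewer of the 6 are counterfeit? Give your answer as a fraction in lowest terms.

7/228

There are C(21,6) = 54264 ways to choose the 6.
Favorable selections (2 or fewer counterfeit): C(15,0)·C(6,6) + C(15,1)·C(6,5) + C(15,2)·C(6,4) = 1 + 90 + 1575 = 1666.
Probability = 1666/54264 = 7/228.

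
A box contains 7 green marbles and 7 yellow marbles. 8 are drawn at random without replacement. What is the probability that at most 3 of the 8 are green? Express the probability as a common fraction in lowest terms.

127/429

Total selections: C(14,8) = 3003.
Favorable selections (at most 3 green): C(7,1)·C(7,7) + C(7,2)·C(7,6) + C(7,3)·C(7,5) = 7 + 147 + 735 = 889.
Probability = 889/3003 = 127/429.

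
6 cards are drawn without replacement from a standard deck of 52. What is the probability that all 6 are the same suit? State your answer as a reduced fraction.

There are C(52,6) = 20358520 possible 6-card hands.
Hands of one suit: 4 suits × C(13,6) = 4·1716 = 6864.
Probability = 6864/20358520 = 66/195755.

66/195755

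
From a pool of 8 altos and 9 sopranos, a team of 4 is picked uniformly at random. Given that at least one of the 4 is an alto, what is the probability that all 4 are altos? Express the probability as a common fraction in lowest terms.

5/161

Work in counts. Selections with at least one alto: C(17,4) − C(9,4) = 2380 − 126 = 2254.
Of those, selections where all 4 are altos: C(8,4) = 70.
Conditional probability = 70/2254 = 5/161.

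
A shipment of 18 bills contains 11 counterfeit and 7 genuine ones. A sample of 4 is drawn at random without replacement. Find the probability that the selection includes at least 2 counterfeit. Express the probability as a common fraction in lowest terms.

There are C(18,4) = 3060 ways to choose the 4.
Count the complement (fewer than 2 counterfeit): C(11,0)·C(7,4) + C(11,1)·C(7,3) = 35 + 385 = 420.
Probability = 1 − 420/3060 = 2640/3060 = 44/51.

44/51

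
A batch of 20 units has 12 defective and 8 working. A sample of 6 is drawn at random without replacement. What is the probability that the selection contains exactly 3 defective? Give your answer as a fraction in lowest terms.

308/969

The sample space is all 6-subsets of the 20: C(20,6) = 38760.
Selections with exactly 3 defective: choose 3 of the 12 defective and 3 of the 8 working, C(12,3)·C(8,3) = 220·56 = 12320.
Probability = 12320/38760 = 308/969.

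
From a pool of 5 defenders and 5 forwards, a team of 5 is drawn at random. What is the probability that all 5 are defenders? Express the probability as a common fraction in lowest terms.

1/252

There are C(10,5) = 252 possible selections.
Selections with all defenders: C(5,5) = 1.
Probability = 1/252.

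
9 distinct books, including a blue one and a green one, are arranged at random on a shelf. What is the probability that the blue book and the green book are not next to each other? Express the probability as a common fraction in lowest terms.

There are 9! = 362880 arrangements.
Arrangements with the blue book and the green book adjacent: 2·8! = 80640.
So not adjacent: 362880 − 80640 = 282240, probability 282240/362880 = 7/9.

7/9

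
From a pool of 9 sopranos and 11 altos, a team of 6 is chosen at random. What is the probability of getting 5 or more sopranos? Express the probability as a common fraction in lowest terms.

Total selections: C(20,6) = 38760.
Favorable selections (5 or more sopranos): C(9,5)·C(11,1) + C(9,6)·C(11,0) = 1386 + 84 = 1470.
Probability = 1470/38760 = 49/1292.

49/1292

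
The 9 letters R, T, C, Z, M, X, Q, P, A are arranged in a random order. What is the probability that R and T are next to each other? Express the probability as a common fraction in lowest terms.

2/9

There are 9! = 362880 arrangements.
Treat R and T as a block: 8! arrangements of the blocks × 2 orders within the block = 2·40320 = 80640.
Probability = 80640/362880 = 2/9.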